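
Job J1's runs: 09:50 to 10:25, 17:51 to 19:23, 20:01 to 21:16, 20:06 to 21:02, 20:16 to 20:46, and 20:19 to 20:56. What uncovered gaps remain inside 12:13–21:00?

Covered (merged): 09:50–10:25, 17:51–19:23, 20:01–21:16.
Gaps within 12:13–21:00: 12:13–17:51, 19:23–20:01.

12:13–17:51, 19:23–20:01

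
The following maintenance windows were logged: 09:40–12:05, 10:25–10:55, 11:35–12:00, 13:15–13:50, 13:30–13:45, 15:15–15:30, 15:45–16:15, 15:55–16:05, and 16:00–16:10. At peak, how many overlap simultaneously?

At 16:00, 3 of the intervals are simultaneously active.
No point has more.

3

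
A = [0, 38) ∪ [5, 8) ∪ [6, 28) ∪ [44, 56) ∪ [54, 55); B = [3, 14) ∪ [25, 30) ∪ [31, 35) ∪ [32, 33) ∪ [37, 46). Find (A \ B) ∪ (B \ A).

Merge the first list: [0, 38), [44, 56).
Merge the second list: [3, 14), [25, 30), [31, 35), [37, 46).
A but not B: [0, 3), [14, 25), [30, 31), [35, 37), [46, 56).
B but not A: [38, 44).
Combining gives A △ B.

[0, 3) ∪ [14, 25) ∪ [30, 31) ∪ [35, 37) ∪ [38, 44) ∪ [46, 56)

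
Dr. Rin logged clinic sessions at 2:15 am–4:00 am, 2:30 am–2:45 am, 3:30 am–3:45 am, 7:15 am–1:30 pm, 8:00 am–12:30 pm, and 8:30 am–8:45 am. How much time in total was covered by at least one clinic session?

Merged: 2:15 am–4:00 am, 7:15 am–1:30 pm.
Lengths: 1 h 45 min + 6 h 15 min = 8 h.

8 h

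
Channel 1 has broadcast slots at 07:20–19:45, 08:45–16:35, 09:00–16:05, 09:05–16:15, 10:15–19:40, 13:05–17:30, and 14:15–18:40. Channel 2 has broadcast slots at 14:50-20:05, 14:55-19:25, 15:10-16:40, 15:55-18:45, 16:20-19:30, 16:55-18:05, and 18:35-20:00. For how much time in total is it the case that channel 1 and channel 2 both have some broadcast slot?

4 h 55 min

A, merged: 07:20–19:45.
B, merged: 14:50–20:05.
A ∩ B = 14:50–19:45.
Total: 4 h 55 min.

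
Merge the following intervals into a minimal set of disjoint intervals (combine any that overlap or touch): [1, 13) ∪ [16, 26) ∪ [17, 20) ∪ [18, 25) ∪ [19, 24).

[1, 13) ∪ [16, 26)

[16, 26) is disjoint → start new block.
[17, 20) overlaps/touches [16, 26) → extend to [16, 26).
[18, 25) overlaps/touches [16, 26) → extend to [16, 26).
[19, 24) overlaps/touches [16, 26) → extend to [16, 26).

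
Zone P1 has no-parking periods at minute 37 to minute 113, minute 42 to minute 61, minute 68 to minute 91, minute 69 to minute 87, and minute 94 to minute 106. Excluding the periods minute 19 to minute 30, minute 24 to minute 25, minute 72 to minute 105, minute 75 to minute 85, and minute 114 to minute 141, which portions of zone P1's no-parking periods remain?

First set merges to minute 37 to minute 113.
Second set merges to minute 19 to minute 30, minute 72 to minute 105, minute 114 to minute 141.
minute 37 to minute 113 \ B = minute 37 to minute 72, minute 105 to minute 113.

minute 37 to minute 72, minute 105 to minute 113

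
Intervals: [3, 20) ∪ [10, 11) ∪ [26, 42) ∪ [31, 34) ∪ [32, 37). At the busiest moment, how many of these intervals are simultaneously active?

3

At 32, 3 of the intervals are simultaneously active.
No point has more.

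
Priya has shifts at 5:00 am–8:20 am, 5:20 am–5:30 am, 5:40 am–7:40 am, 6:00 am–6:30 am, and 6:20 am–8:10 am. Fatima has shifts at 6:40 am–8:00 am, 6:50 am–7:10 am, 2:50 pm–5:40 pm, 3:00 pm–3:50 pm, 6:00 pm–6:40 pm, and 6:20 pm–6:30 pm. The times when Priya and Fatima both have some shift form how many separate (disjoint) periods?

1

Merge the first list: 5:00 am–8:20 am.
Merge the second list: 6:40 am–8:00 am, 2:50 pm–5:40 pm, 6:00 pm–6:40 pm.
A ∩ B = 6:40 am–8:00 am.
That is 1 disjoint piece.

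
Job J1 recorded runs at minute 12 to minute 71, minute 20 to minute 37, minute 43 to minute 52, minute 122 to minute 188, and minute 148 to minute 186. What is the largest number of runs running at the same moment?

2

Walk the sorted start/end points keeping a running depth.
The depth first hits 2 at minute 20.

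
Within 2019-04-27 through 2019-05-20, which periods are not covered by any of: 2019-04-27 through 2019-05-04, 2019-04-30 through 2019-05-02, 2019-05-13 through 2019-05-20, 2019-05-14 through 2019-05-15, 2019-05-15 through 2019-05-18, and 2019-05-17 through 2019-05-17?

2019-05-05 through 2019-05-12

After merging, the occupied span is 2019-04-27 through 2019-05-04, 2019-05-13 through 2019-05-20.
Uncovered inside 2019-04-27 through 2019-05-20: 2019-05-05 through 2019-05-12.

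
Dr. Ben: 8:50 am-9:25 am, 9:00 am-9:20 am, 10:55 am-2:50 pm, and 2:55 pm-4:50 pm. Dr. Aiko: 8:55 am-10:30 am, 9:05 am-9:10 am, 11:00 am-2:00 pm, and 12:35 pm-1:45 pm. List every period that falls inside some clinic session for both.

8:55 am–9:25 am, 11:00 am–2:00 pm

A, merged: 8:50 am–9:25 am, 10:55 am–2:50 pm, 2:55 pm–4:50 pm.
B, merged: 8:55 am–10:30 am, 11:00 am–2:00 pm.
8:50 am–9:25 am overlaps B on 8:55 am–9:25 am.
10:55 am–2:50 pm overlaps B on 11:00 am–2:00 pm.
2:55 pm–4:50 pm falls entirely outside B.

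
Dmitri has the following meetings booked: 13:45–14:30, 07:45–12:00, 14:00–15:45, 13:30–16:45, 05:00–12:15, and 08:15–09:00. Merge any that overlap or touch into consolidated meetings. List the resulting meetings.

05:00-12:15, 13:30-16:45

Sort by start: 05:00-12:15, 07:45-12:00, 08:15-09:00, 13:30-16:45, 13:45-14:30, 14:00-15:45.
07:45-12:00 overlaps/touches 05:00-12:15 → extend to 05:00-12:15.
08:15-09:00 overlaps/touches 05:00-12:15 → extend to 05:00-12:15.
13:30-16:45 is disjoint → start new block.
13:45-14:30 overlaps/touches 13:30-16:45 → extend to 13:30-16:45.
14:00-15:45 overlaps/touches 13:30-16:45 → extend to 13:30-16:45.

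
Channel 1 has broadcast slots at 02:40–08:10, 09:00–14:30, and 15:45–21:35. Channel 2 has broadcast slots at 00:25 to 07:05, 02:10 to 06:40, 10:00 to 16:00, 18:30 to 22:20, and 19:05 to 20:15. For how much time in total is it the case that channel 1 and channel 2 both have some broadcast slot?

12 h 15 min

Second set merges to 00:25-07:05, 10:00-16:00, 18:30-22:20.
A ∩ B = 02:40-07:05, 10:00-14:30, 15:45-16:00, 18:30-21:35.
Total: 4 h 25 min + 4 h 30 min + 15 min + 3 h 5 min = 12 h 15 min.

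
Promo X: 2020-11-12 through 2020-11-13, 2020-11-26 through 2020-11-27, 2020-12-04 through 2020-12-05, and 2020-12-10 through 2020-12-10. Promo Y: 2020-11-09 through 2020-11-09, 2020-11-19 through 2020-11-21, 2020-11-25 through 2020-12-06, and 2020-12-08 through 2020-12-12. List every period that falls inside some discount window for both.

2020-11-26 through 2020-11-27, 2020-12-04 through 2020-12-05, 2020-12-10 through 2020-12-10

2020-11-12 through 2020-11-13 falls entirely outside B.
2020-11-26 through 2020-11-27 overlaps B on 2020-11-26 through 2020-11-27.
2020-12-04 through 2020-12-05 overlaps B on 2020-12-04 through 2020-12-05.
2020-12-10 through 2020-12-10 overlaps B on 2020-12-10 through 2020-12-10.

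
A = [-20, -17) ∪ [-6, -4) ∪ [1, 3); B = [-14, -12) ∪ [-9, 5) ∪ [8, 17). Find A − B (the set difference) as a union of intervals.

[-20, -17): no B overlap → unchanged.
[-6, -4): fully covered by B → removed.
[1, 3): fully covered by B → removed.

[-20, -17)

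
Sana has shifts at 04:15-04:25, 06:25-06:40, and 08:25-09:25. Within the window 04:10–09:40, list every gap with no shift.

04:10–04:15, 04:25–06:25, 06:40–08:25, 09:25–09:40

After merging, the occupied span is 04:15–04:25, 06:25–06:40, 08:25–09:25.
Gaps within 04:10–09:40: 04:10–04:15, 04:25–06:25, 06:40–08:25, 09:25–09:40.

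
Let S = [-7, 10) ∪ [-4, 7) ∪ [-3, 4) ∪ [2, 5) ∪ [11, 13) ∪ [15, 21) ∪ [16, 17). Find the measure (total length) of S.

25

Merged: [-7, 10), [11, 13), [15, 21).
Lengths: 17 + 2 + 6 = 25.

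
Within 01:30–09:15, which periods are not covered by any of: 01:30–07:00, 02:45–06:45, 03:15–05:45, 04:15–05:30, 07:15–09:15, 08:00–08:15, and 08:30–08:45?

The merged coverage is 01:30–07:00, 07:15–09:15.
Gaps within 01:30–09:15: 07:00–07:15.

07:00–07:15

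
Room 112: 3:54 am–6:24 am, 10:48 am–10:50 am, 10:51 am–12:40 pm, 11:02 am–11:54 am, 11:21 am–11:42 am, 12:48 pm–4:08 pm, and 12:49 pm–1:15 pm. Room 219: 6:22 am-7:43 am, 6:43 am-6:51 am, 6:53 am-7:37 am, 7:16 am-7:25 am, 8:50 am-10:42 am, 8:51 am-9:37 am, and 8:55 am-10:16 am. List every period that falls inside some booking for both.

6:22 am–6:24 am

Merge the first list: 3:54 am–6:24 am, 10:48 am–10:50 am, 10:51 am–12:40 pm, 12:48 pm–4:08 pm.
Merge the second list: 6:22 am–7:43 am, 8:50 am–10:42 am.
3:54 am–6:24 am overlaps B on 6:22 am–6:24 am.
10:48 am–10:50 am falls entirely outside B.
10:51 am–12:40 pm falls entirely outside B.
12:48 pm–4:08 pm falls entirely outside B.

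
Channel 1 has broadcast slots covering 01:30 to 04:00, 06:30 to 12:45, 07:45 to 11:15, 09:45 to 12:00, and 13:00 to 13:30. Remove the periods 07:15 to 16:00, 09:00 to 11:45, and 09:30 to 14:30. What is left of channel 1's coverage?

Merge the first list: 01:30–04:00, 06:30–12:45, 13:00–13:30.
Merge the second list: 07:15–16:00.
01:30–04:00: no B overlap → unchanged.
06:30–12:45 minus B → 06:30–07:15.
13:00–13:30: fully covered by B → removed.

01:30–04:00, 06:30–07:15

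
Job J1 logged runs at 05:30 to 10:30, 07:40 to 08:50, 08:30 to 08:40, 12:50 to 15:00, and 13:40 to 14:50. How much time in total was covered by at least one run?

7 h 10 min

Merged: 05:30–10:30, 12:50–15:00.
Lengths: 5 h + 2 h 10 min = 7 h 10 min.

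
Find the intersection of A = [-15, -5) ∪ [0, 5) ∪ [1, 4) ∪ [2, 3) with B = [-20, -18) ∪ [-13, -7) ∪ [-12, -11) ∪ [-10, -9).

First set merges to [-15, -5), [0, 5).
Second set merges to [-20, -18), [-13, -7).
[-15, -5) overlaps B on [-13, -7).
[0, 5) falls entirely outside B.

[-13, -7)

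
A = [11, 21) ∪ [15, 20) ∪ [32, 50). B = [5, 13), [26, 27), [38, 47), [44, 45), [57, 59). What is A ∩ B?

Merge the first list: [11, 21), [32, 50).
Merge the second list: [5, 13), [26, 27), [38, 47), [57, 59).
[11, 21) meets the second set on [11, 13).
[32, 50) meets the second set on [38, 47).

[11, 13) ∪ [38, 47)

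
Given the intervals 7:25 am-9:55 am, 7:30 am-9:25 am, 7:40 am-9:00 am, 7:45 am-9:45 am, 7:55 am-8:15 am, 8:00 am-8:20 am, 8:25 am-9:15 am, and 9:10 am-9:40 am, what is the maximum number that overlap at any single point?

6

Sweep endpoints in order; track running count of active intervals.
Peak of 6 reached at 8:00 am.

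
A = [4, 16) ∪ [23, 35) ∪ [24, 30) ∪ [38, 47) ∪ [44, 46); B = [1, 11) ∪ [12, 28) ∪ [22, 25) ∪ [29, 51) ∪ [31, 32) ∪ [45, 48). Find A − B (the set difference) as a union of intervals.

First set merges to [4, 16), [23, 35), [38, 47).
Second set merges to [1, 11), [12, 28), [29, 51).
[4, 16) minus B → [11, 12).
[23, 35) minus B → [28, 29).
[38, 47): fully covered by B → removed.

[11, 12) ∪ [28, 29)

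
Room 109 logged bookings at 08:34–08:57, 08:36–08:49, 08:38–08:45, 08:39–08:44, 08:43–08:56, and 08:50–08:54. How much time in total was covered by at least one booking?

Merged: 08:34–08:57.
Length: 23 min.

23 min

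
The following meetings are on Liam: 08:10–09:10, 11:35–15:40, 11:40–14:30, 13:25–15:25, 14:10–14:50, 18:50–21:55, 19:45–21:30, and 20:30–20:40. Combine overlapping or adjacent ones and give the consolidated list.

08:10–09:10, 11:35–15:40, 18:50–21:55

11:35–15:40 is disjoint → start new block.
11:40–14:30 overlaps/touches 11:35–15:40 → extend to 11:35–15:40.
13:25–15:25 overlaps/touches 11:35–15:40 → extend to 11:35–15:40.
14:10–14:50 overlaps/touches 11:35–15:40 → extend to 11:35–15:40.
18:50–21:55 is disjoint → start new block.
19:45–21:30 overlaps/touches 18:50–21:55 → extend to 18:50–21:55.
20:30–20:40 overlaps/touches 18:50–21:55 → extend to 18:50–21:55.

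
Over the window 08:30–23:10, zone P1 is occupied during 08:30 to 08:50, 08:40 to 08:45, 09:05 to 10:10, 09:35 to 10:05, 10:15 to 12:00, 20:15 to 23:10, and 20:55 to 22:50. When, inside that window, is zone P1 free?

08:50–09:05, 10:10–10:15, 12:00–20:15

After merging, the occupied span is 08:30–08:50, 09:05–10:10, 10:15–12:00, 20:15–23:10.
Gaps within 08:30–23:10: 08:50–09:05, 10:10–10:15, 12:00–20:15.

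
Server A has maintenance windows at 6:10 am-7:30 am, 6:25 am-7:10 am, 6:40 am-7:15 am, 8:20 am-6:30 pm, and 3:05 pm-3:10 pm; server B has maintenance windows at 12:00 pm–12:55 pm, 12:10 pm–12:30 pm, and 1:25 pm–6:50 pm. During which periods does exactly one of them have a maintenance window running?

6:10 am-7:30 am, 8:20 am-12:00 pm, 12:55 pm-1:25 pm, 6:30 pm-6:50 pm

A, merged: 6:10 am-7:30 am, 8:20 am-6:30 pm.
B, merged: 12:00 pm-12:55 pm, 1:25 pm-6:50 pm.
Only in the first: 6:10 am-7:30 am, 8:20 am-12:00 pm, 12:55 pm-1:25 pm.
Only in the second: 6:30 pm-6:50 pm.
Together these are the periods covered by exactly one.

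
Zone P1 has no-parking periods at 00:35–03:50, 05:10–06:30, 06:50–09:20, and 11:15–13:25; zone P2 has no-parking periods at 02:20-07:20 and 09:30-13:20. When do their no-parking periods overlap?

00:35–03:50 overlaps B on 02:20–03:50.
05:10–06:30 overlaps B on 05:10–06:30.
06:50–09:20 overlaps B on 06:50–07:20.
11:15–13:25 overlaps B on 11:15–13:20.

02:20–03:50, 05:10–06:30, 06:50–07:20, 11:15–13:20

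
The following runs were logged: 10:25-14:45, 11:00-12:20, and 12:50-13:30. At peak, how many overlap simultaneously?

Sweep endpoints in order; track running count of active intervals.
Peak of 2 reached at 11:00.

2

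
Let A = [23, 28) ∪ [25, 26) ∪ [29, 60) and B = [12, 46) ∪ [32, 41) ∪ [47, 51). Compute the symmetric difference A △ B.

First set merges to [23, 28), [29, 60).
Second set merges to [12, 46), [47, 51).
A \ B = [46, 47), [51, 60).
B \ A = [12, 23), [28, 29).
Union of the two gives the symmetric difference.

[12, 23) ∪ [28, 29) ∪ [46, 47) ∪ [51, 60)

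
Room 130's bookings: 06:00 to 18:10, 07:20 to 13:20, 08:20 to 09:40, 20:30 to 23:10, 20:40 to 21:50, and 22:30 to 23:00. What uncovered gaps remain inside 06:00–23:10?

The merged coverage is 06:00-18:10, 20:30-23:10.
Uncovered inside 06:00-23:10: 18:10-20:30.

18:10-20:30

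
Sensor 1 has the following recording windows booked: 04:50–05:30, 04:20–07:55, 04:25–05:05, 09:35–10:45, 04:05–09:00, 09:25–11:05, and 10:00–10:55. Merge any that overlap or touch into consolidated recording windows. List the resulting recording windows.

04:05–09:00, 09:25–11:05

Sort by start: 04:05–09:00, 04:20–07:55, 04:25–05:05, 04:50–05:30, 09:25–11:05, 09:35–10:45, 10:00–10:55.
04:20–07:55 overlaps/touches 04:05–09:00 → extend to 04:05–09:00.
04:25–05:05 overlaps/touches 04:05–09:00 → extend to 04:05–09:00.
04:50–05:30 overlaps/touches 04:05–09:00 → extend to 04:05–09:00.
09:25–11:05 is disjoint → start new block.
09:35–10:45 overlaps/touches 09:25–11:05 → extend to 09:25–11:05.
10:00–10:55 overlaps/touches 09:25–11:05 → extend to 09:25–11:05.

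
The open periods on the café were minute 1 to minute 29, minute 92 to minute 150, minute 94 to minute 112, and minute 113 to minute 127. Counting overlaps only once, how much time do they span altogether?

Merged: minute 1 to minute 29, minute 92 to minute 150.
Lengths: 28 minutes + 58 minutes = 86 minutes.

86 minutes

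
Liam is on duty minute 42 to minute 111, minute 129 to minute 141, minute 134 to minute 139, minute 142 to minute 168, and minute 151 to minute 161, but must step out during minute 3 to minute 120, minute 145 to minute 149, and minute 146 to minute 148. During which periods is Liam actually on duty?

Merge the first list: minute 42 to minute 111, minute 129 to minute 141, minute 142 to minute 168.
Merge the second list: minute 3 to minute 120, minute 145 to minute 149.
minute 42 to minute 111 lies entirely inside B → drops out.
minute 129 to minute 141 is untouched.
minute 142 to minute 168 with B removed leaves minute 142 to minute 145, minute 149 to minute 168.

minute 129 to minute 141, minute 142 to minute 145, minute 149 to minute 168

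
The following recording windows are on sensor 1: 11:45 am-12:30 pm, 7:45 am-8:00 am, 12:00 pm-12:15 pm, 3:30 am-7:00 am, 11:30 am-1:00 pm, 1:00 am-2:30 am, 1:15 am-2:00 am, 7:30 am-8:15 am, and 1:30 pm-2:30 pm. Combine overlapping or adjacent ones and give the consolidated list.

1:00 am–2:30 am, 3:30 am–7:00 am, 7:30 am–8:15 am, 11:30 am–1:00 pm, 1:30 pm–2:30 pm

Sort by start: 1:00 am–2:30 am, 1:15 am–2:00 am, 3:30 am–7:00 am, 7:30 am–8:15 am, 7:45 am–8:00 am, 11:30 am–1:00 pm, 11:45 am–12:30 pm, 12:00 pm–12:15 pm, 1:30 pm–2:30 pm.
1:15 am–2:00 am overlaps/touches 1:00 am–2:30 am → extend to 1:00 am–2:30 am.
3:30 am–7:00 am is disjoint → start new block.
7:30 am–8:15 am is disjoint → start new block.
7:45 am–8:00 am overlaps/touches 7:30 am–8:15 am → extend to 7:30 am–8:15 am.
11:30 am–1:00 pm is disjoint → start new block.
11:45 am–12:30 pm overlaps/touches 11:30 am–1:00 pm → extend to 11:30 am–1:00 pm.
12:00 pm–12:15 pm overlaps/touches 11:30 am–1:00 pm → extend to 11:30 am–1:00 pm.
1:30 pm–2:30 pm is disjoint → start new block.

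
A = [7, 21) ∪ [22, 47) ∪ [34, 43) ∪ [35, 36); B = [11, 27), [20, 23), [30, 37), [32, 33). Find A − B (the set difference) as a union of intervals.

Merge the first list: [7, 21), [22, 47).
Merge the second list: [11, 27), [30, 37).
[7, 21) minus B → [7, 11).
[22, 47) minus B → [27, 30), [37, 47).

[7, 11) ∪ [27, 30) ∪ [37, 47)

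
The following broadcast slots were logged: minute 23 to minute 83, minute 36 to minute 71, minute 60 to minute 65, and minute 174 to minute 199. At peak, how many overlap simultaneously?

3

Sweep endpoints in order; track running count of active intervals.
Peak of 3 reached at minute 60.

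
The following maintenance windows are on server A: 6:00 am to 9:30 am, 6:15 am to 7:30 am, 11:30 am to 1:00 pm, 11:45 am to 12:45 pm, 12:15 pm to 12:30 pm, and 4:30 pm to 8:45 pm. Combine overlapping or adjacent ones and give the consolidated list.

6:15 am-7:30 am overlaps/touches 6:00 am-9:30 am → extend to 6:00 am-9:30 am.
11:30 am-1:00 pm is disjoint → start new block.
11:45 am-12:45 pm overlaps/touches 11:30 am-1:00 pm → extend to 11:30 am-1:00 pm.
12:15 pm-12:30 pm overlaps/touches 11:30 am-1:00 pm → extend to 11:30 am-1:00 pm.
4:30 pm-8:45 pm is disjoint → start new block.

6:00 am-9:30 am, 11:30 am-1:00 pm, 4:30 pm-8:45 pm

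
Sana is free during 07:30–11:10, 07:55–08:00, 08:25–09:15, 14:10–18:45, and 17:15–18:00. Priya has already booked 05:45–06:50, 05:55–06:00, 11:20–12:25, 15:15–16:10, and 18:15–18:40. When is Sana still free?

A, merged: 07:30–11:10, 14:10–18:45.
B, merged: 05:45–06:50, 11:20–12:25, 15:15–16:10, 18:15–18:40.
07:30–11:10: nothing removed.
14:10–18:45 \ B = 14:10–15:15, 16:10–18:15, 18:40–18:45.

07:30–11:10, 14:10–15:15, 16:10–18:15, 18:40–18:45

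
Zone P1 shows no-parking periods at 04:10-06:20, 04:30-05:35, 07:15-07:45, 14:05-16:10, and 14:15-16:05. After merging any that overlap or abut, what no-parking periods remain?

04:10-06:20, 07:15-07:45, 14:05-16:10

04:30-05:35 overlaps/touches 04:10-06:20 → extend to 04:10-06:20.
07:15-07:45 is disjoint → start new block.
14:05-16:10 is disjoint → start new block.
14:15-16:05 overlaps/touches 14:05-16:10 → extend to 14:05-16:10.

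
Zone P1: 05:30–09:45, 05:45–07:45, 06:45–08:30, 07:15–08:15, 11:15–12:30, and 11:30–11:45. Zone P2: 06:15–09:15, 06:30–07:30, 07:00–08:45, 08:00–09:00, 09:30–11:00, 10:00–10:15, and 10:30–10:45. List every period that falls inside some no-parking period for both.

A, merged: 05:30–09:45, 11:15–12:30.
B, merged: 06:15–09:15, 09:30–11:00.
05:30–09:45 meets the second set on 06:15–09:15, 09:30–09:45.
11:15–12:30: no overlap with the second set.

06:15–09:15, 09:30–09:45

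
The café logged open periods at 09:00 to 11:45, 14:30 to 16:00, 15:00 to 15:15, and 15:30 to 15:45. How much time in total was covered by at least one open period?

Merged: 09:00–11:45, 14:30–16:00.
Lengths: 2 h 45 min + 1 h 30 min = 4 h 15 min.

4 h 15 min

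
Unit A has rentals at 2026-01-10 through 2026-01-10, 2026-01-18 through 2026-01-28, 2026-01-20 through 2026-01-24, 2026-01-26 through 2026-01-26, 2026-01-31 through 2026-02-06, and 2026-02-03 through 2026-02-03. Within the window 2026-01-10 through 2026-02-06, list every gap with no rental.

After merging, the occupied span is 2026-01-10 through 2026-01-10, 2026-01-18 through 2026-01-28, 2026-01-31 through 2026-02-06.
Uncovered inside 2026-01-10 through 2026-02-06: 2026-01-11 through 2026-01-17, 2026-01-29 through 2026-01-30.

2026-01-11 through 2026-01-17, 2026-01-29 through 2026-01-30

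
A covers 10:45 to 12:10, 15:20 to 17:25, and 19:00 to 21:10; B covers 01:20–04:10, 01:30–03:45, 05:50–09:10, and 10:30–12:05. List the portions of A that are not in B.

12:05–12:10, 15:20–17:25, 19:00–21:10

Second set merges to 01:20–04:10, 05:50–09:10, 10:30–12:05.
10:45–12:10 \ B = 12:05–12:10.
15:20–17:25: nothing removed.
19:00–21:10: nothing removed.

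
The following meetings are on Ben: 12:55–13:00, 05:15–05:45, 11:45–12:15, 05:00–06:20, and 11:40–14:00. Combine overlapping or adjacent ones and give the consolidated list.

Sort by start: 05:00–06:20, 05:15–05:45, 11:40–14:00, 11:45–12:15, 12:55–13:00.
05:15–05:45 overlaps/touches 05:00–06:20 → extend to 05:00–06:20.
11:40–14:00 is disjoint → start new block.
11:45–12:15 overlaps/touches 11:40–14:00 → extend to 11:40–14:00.
12:55–13:00 overlaps/touches 11:40–14:00 → extend to 11:40–14:00.

05:00–06:20, 11:40–14:00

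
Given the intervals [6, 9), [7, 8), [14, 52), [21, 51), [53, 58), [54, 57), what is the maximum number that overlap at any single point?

Walk the sorted start/end points keeping a running depth.
The depth first hits 2 at 7.

2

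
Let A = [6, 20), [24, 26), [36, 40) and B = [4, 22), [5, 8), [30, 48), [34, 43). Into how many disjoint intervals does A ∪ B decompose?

Second set merges to [4, 22), [30, 48).
A ∪ B = [4, 22), [24, 26), [30, 48).
That is 3 disjoint pieces.

3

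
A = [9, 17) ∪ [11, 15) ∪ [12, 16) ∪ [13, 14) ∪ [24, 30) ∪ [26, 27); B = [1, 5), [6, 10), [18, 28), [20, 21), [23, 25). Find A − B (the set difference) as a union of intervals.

[10, 17) ∪ [28, 30)

A, merged: [9, 17), [24, 30).
B, merged: [1, 5), [6, 10), [18, 28).
[9, 17) \ B = [10, 17).
[24, 30) \ B = [28, 30).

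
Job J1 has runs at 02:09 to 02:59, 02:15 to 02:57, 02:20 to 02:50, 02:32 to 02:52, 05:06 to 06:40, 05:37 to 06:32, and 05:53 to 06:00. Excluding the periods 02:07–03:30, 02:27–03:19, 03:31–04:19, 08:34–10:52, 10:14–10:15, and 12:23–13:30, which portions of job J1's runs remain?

First set merges to 02:09-02:59, 05:06-06:40.
Second set merges to 02:07-03:30, 03:31-04:19, 08:34-10:52, 12:23-13:30.
02:09-02:59 lies entirely inside B → drops out.
05:06-06:40 is untouched.

05:06-06:40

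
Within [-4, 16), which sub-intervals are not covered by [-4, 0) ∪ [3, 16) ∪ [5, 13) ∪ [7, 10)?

Covered (merged): [-4, 0), [3, 16).
Uncovered inside [-4, 16): [0, 3).

[0, 3)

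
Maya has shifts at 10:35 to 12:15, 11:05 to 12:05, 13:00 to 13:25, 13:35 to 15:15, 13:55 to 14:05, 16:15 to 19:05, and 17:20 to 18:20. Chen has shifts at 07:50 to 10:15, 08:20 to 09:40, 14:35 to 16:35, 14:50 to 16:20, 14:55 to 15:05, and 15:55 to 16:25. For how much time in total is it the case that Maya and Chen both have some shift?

First set merges to 10:35-12:15, 13:00-13:25, 13:35-15:15, 16:15-19:05.
Second set merges to 07:50-10:15, 14:35-16:35.
A ∩ B = 14:35-15:15, 16:15-16:35.
Total: 40 min + 20 min = 1 h.

1 h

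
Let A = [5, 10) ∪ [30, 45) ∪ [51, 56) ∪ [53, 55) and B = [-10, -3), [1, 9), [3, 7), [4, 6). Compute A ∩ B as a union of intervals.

[5, 9)

A, merged: [5, 10), [30, 45), [51, 56).
B, merged: [-10, -3), [1, 9).
[5, 10) overlaps B on [5, 9).
[30, 45) falls entirely outside B.
[51, 56) falls entirely outside B.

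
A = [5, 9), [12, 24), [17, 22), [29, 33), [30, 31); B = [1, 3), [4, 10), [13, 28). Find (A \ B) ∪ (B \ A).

First set merges to [5, 9), [12, 24), [29, 33).
A but not B: [12, 13), [29, 33).
B but not A: [1, 3), [4, 5), [9, 10), [24, 28).
Combining gives A △ B.

[1, 3) ∪ [4, 5) ∪ [9, 10) ∪ [12, 13) ∪ [24, 28) ∪ [29, 33)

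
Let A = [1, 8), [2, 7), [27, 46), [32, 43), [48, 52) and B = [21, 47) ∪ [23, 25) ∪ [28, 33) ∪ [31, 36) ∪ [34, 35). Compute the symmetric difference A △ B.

First set merges to [1, 8), [27, 46), [48, 52).
Second set merges to [21, 47).
A \ B = [1, 8), [48, 52).
B \ A = [21, 27), [46, 47).
Union of the two gives the symmetric difference.

[1, 8) ∪ [21, 27) ∪ [46, 47) ∪ [48, 52)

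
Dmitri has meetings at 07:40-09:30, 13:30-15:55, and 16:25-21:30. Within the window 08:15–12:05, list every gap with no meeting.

After merging, the occupied span is 07:40-09:30, 13:30-15:55, 16:25-21:30.
Complement within 08:15-12:05: 09:30-12:05.

09:30-12:05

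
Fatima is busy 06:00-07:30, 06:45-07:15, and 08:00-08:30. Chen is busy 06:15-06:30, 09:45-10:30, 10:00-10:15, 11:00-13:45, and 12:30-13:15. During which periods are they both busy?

A, merged: 06:00-07:30, 08:00-08:30.
B, merged: 06:15-06:30, 09:45-10:30, 11:00-13:45.
06:00-07:30 ∩ B → 06:15-06:30.
08:00-08:30 meets no B interval.

06:15-06:30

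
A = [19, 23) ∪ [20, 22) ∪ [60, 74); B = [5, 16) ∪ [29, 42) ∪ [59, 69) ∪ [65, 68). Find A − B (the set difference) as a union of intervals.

Merge the first list: [19, 23), [60, 74).
Merge the second list: [5, 16), [29, 42), [59, 69).
[19, 23) is untouched.
[60, 74) with B removed leaves [69, 74).

[19, 23) ∪ [69, 74)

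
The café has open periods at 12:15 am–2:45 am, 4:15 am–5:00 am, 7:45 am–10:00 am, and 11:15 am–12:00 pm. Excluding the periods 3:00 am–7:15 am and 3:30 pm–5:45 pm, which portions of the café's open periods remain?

12:15 am–2:45 am is untouched.
4:15 am–5:00 am lies entirely inside B → drops out.
7:45 am–10:00 am is untouched.
11:15 am–12:00 pm is untouched.

12:15 am–2:45 am, 7:45 am–10:00 am, 11:15 am–12:00 pm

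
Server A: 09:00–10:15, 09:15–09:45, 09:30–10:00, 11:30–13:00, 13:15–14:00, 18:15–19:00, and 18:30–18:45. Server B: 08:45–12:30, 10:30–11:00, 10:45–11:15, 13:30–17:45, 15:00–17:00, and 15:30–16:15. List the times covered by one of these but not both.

08:45–09:00, 10:15–11:30, 12:30–13:00, 13:15–13:30, 14:00–17:45, 18:15–19:00

Merge the first list: 09:00–10:15, 11:30–13:00, 13:15–14:00, 18:15–19:00.
Merge the second list: 08:45–12:30, 13:30–17:45.
Only in the first: 12:30–13:00, 13:15–13:30, 18:15–19:00.
Only in the second: 08:45–09:00, 10:15–11:30, 14:00–17:45.
Together these are the periods covered by exactly one.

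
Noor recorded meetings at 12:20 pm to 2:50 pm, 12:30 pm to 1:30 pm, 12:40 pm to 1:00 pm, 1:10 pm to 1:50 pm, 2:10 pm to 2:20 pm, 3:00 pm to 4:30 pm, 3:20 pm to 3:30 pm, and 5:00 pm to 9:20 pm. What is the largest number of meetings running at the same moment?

Sweep endpoints in order; track running count of active intervals.
Peak of 3 reached at 12:40 pm.

3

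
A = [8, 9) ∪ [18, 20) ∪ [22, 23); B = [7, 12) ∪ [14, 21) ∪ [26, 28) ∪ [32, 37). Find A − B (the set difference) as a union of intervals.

[22, 23)

[8, 9) lies entirely inside B → drops out.
[18, 20) lies entirely inside B → drops out.
[22, 23) is untouched.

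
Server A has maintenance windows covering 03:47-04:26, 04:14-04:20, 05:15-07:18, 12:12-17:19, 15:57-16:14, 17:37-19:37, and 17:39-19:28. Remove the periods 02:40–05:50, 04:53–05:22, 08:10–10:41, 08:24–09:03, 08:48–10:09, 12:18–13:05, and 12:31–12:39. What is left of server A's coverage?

First set merges to 03:47–04:26, 05:15–07:18, 12:12–17:19, 17:37–19:37.
Second set merges to 02:40–05:50, 08:10–10:41, 12:18–13:05.
03:47–04:26: fully covered by B → removed.
05:15–07:18 minus B → 05:50–07:18.
12:12–17:19 minus B → 12:12–12:18, 13:05–17:19.
17:37–19:37: no B overlap → unchanged.

05:50–07:18, 12:12–12:18, 13:05–17:19, 17:37–19:37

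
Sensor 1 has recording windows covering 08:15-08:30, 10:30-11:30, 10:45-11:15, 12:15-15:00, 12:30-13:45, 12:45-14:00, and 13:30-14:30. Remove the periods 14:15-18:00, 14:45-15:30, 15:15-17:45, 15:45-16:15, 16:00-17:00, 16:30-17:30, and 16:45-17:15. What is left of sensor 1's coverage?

08:15-08:30, 10:30-11:30, 12:15-14:15

Merge the first list: 08:15-08:30, 10:30-11:30, 12:15-15:00.
Merge the second list: 14:15-18:00.
08:15-08:30: no B overlap → unchanged.
10:30-11:30: no B overlap → unchanged.
12:15-15:00 minus B → 12:15-14:15.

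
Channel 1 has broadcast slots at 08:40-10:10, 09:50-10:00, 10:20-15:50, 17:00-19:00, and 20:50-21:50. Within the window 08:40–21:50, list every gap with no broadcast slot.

The merged coverage is 08:40-10:10, 10:20-15:50, 17:00-19:00, 20:50-21:50.
Uncovered inside 08:40-21:50: 10:10-10:20, 15:50-17:00, 19:00-20:50.

10:10-10:20, 15:50-17:00, 19:00-20:50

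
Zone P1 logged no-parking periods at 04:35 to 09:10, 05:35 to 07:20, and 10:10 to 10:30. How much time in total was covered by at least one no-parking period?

4 h 55 min

Merged: 04:35–09:10, 10:10–10:30.
Lengths: 4 h 35 min + 20 min = 4 h 55 min.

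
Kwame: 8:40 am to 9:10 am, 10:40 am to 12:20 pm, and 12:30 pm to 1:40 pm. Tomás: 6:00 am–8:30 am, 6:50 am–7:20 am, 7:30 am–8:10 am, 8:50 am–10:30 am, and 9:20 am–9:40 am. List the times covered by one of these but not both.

B, merged: 6:00 am–8:30 am, 8:50 am–10:30 am.
A but not B: 8:40 am–8:50 am, 10:40 am–12:20 pm, 12:30 pm–1:40 pm.
B but not A: 6:00 am–8:30 am, 9:10 am–10:30 am.
Combining gives A △ B.

6:00 am–8:30 am, 8:40 am–8:50 am, 9:10 am–10:30 am, 10:40 am–12:20 pm, 12:30 pm–1:40 pm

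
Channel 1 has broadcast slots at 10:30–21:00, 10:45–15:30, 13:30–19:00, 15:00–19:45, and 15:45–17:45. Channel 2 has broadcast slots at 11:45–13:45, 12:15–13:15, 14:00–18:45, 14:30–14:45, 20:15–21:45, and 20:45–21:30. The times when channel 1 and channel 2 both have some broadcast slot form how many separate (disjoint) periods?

First set merges to 10:30–21:00.
Second set merges to 11:45–13:45, 14:00–18:45, 20:15–21:45.
A ∩ B = 11:45–13:45, 14:00–18:45, 20:15–21:00.
That is 3 disjoint pieces.

3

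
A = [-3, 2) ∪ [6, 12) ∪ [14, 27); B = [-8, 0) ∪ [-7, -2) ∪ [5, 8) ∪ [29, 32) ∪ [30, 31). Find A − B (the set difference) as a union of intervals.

B, merged: [-8, 0), [5, 8), [29, 32).
[-3, 2) \ B = [0, 2).
[6, 12) \ B = [8, 12).
[14, 27): nothing removed.

[0, 2) ∪ [8, 12) ∪ [14, 27)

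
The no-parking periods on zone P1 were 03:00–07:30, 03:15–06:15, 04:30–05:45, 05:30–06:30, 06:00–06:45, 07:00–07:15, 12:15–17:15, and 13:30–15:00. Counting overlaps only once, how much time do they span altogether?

9 h 30 min

Merged: 03:00–07:30, 12:15–17:15.
Lengths: 4 h 30 min + 5 h = 9 h 30 min.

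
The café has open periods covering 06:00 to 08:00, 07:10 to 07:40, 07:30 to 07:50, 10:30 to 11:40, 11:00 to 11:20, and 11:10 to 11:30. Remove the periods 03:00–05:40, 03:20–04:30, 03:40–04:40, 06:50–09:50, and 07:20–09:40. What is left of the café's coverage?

Merge the first list: 06:00–08:00, 10:30–11:40.
Merge the second list: 03:00–05:40, 06:50–09:50.
06:00–08:00 \ B = 06:00–06:50.
10:30–11:40: nothing removed.

06:00–06:50, 10:30–11:40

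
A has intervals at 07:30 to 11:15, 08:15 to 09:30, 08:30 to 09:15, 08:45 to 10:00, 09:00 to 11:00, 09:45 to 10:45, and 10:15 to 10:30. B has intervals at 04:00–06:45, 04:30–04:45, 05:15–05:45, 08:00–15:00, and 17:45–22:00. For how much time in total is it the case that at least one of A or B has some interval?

14 h 30 min

First set merges to 07:30-11:15.
Second set merges to 04:00-06:45, 08:00-15:00, 17:45-22:00.
A ∪ B = 04:00-06:45, 07:30-15:00, 17:45-22:00.
Total: 2 h 45 min + 7 h 30 min + 4 h 15 min = 14 h 30 min.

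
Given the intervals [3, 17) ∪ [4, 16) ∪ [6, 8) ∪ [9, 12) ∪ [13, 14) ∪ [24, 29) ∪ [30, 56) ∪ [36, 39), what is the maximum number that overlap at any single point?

Sweep endpoints in order; track running count of active intervals.
Peak of 3 reached at 6.

3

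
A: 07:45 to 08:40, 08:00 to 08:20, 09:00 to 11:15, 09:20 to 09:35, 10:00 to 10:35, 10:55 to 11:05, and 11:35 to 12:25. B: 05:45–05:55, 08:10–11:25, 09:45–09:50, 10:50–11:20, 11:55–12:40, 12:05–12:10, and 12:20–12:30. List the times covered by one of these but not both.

05:45–05:55, 07:45–08:10, 08:40–09:00, 11:15–11:25, 11:35–11:55, 12:25–12:40

First set merges to 07:45–08:40, 09:00–11:15, 11:35–12:25.
Second set merges to 05:45–05:55, 08:10–11:25, 11:55–12:40.
A \ B = 07:45–08:10, 11:35–11:55.
B \ A = 05:45–05:55, 08:40–09:00, 11:15–11:25, 12:25–12:40.
Union of the two gives the symmetric difference.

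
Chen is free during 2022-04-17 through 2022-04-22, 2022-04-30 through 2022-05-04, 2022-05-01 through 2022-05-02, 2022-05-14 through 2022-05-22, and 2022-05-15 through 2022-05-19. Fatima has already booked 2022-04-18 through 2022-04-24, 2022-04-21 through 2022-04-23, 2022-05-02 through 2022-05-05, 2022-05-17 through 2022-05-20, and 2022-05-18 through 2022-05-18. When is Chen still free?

First set merges to 2022-04-17 through 2022-04-22, 2022-04-30 through 2022-05-04, 2022-05-14 through 2022-05-22.
Second set merges to 2022-04-18 through 2022-04-24, 2022-05-02 through 2022-05-05, 2022-05-17 through 2022-05-20.
2022-04-17 through 2022-04-22 \ B = 2022-04-17 through 2022-04-17.
2022-04-30 through 2022-05-04 \ B = 2022-04-30 through 2022-05-01.
2022-05-14 through 2022-05-22 \ B = 2022-05-14 through 2022-05-16, 2022-05-21 through 2022-05-22.

2022-04-17 through 2022-04-17, 2022-04-30 through 2022-05-01, 2022-05-14 through 2022-05-16, 2022-05-21 through 2022-05-22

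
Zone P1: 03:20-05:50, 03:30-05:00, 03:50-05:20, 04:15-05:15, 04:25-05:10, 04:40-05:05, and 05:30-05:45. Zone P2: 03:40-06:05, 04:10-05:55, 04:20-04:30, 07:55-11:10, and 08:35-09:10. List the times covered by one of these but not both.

03:20–03:40, 05:50–06:05, 07:55–11:10

Merge the first list: 03:20–05:50.
Merge the second list: 03:40–06:05, 07:55–11:10.
A \ B = 03:20–03:40.
B \ A = 05:50–06:05, 07:55–11:10.
Union of the two gives the symmetric difference.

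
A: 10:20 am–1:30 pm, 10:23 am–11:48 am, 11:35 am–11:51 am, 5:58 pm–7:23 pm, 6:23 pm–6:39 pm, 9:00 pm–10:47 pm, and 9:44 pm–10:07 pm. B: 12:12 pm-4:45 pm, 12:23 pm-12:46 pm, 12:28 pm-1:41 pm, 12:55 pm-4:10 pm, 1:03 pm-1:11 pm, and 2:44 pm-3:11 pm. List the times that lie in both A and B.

A, merged: 10:20 am–1:30 pm, 5:58 pm–7:23 pm, 9:00 pm–10:47 pm.
B, merged: 12:12 pm–4:45 pm.
10:20 am–1:30 pm overlaps B on 12:12 pm–1:30 pm.
5:58 pm–7:23 pm falls entirely outside B.
9:00 pm–10:47 pm falls entirely outside B.

12:12 pm–1:30 pm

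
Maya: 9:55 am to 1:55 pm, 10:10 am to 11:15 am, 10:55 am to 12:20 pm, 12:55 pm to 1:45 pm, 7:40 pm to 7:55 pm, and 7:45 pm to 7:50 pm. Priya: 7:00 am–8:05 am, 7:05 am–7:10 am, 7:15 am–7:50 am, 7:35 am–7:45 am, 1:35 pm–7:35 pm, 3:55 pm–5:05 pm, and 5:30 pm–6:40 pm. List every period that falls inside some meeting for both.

Merge the first list: 9:55 am-1:55 pm, 7:40 pm-7:55 pm.
Merge the second list: 7:00 am-8:05 am, 1:35 pm-7:35 pm.
9:55 am-1:55 pm ∩ B → 1:35 pm-1:55 pm.
7:40 pm-7:55 pm meets no B interval.

1:35 pm-1:55 pm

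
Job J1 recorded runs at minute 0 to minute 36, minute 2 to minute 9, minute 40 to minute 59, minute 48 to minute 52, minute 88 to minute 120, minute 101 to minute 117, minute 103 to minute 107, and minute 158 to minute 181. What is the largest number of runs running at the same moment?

3

Walk the sorted start/end points keeping a running depth.
The depth first hits 3 at minute 103.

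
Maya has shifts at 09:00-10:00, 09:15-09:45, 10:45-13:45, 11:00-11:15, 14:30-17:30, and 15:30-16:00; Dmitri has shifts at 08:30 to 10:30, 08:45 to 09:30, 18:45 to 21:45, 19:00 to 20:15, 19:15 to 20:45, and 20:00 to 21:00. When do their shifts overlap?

09:00–10:00

First set merges to 09:00–10:00, 10:45–13:45, 14:30–17:30.
Second set merges to 08:30–10:30, 18:45–21:45.
09:00–10:00 ∩ B → 09:00–10:00.
10:45–13:45 meets no B interval.
14:30–17:30 meets no B interval.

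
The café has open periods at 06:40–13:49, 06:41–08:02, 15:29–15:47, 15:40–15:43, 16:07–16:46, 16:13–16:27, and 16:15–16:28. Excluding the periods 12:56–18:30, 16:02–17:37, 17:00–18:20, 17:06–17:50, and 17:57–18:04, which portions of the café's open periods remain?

06:40-12:56

A, merged: 06:40-13:49, 15:29-15:47, 16:07-16:46.
B, merged: 12:56-18:30.
06:40-13:49 with B removed leaves 06:40-12:56.
15:29-15:47 lies entirely inside B → drops out.
16:07-16:46 lies entirely inside B → drops out.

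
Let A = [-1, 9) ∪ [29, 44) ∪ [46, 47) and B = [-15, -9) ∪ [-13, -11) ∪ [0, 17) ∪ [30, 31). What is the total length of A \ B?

B, merged: [-15, -9), [0, 17), [30, 31).
A \ B = [-1, 0), [29, 30), [31, 44), [46, 47).
Total: 1 + 1 + 13 + 1 = 16.

16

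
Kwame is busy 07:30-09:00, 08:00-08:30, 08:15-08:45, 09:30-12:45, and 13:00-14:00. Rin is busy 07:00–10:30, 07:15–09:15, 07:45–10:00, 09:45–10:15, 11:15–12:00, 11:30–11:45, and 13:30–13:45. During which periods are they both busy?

07:30-09:00, 09:30-10:30, 11:15-12:00, 13:30-13:45

First set merges to 07:30-09:00, 09:30-12:45, 13:00-14:00.
Second set merges to 07:00-10:30, 11:15-12:00, 13:30-13:45.
07:30-09:00 ∩ B → 07:30-09:00.
09:30-12:45 ∩ B → 09:30-10:30, 11:15-12:00.
13:00-14:00 ∩ B → 13:30-13:45.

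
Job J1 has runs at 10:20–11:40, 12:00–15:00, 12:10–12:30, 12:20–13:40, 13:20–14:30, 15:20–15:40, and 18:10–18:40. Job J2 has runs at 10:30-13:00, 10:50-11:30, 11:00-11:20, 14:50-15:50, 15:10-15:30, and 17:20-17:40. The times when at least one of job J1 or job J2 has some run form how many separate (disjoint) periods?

Merge the first list: 10:20–11:40, 12:00–15:00, 15:20–15:40, 18:10–18:40.
Merge the second list: 10:30–13:00, 14:50–15:50, 17:20–17:40.
A ∪ B = 10:20–15:50, 17:20–17:40, 18:10–18:40.
That is 3 disjoint pieces.

3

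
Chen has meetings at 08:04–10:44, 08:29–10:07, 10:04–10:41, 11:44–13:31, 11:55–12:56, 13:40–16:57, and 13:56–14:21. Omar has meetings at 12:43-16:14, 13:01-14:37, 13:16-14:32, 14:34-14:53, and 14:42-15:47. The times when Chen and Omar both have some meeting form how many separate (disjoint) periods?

First set merges to 08:04–10:44, 11:44–13:31, 13:40–16:57.
Second set merges to 12:43–16:14.
A ∩ B = 12:43–13:31, 13:40–16:14.
That is 2 disjoint pieces.

2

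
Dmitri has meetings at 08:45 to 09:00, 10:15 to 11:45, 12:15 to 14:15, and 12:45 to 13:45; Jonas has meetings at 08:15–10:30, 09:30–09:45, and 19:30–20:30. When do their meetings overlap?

First set merges to 08:45–09:00, 10:15–11:45, 12:15–14:15.
Second set merges to 08:15–10:30, 19:30–20:30.
08:45–09:00 overlaps B on 08:45–09:00.
10:15–11:45 overlaps B on 10:15–10:30.
12:15–14:15 falls entirely outside B.

08:45–09:00, 10:15–10:30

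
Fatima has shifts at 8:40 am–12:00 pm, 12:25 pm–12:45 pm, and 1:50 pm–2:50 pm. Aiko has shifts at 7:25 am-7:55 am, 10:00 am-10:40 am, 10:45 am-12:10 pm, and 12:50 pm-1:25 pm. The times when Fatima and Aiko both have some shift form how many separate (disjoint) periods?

2

A ∩ B = 10:00 am-10:40 am, 10:45 am-12:00 pm.
That is 2 disjoint pieces.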